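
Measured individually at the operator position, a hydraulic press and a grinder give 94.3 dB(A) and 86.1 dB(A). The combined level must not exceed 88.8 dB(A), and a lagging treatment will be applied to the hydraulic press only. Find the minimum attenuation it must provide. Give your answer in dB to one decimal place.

8.8 dB

Everything except the hydraulic press sums to 10^(86.1/10) = 4.074e+08 in linear terms, 86.10 dB(A).
The limit corresponds to 10^(88.8/10) = 7.586e+08; subtracting the fixed part leaves 3.512e+08 for the hydraulic press, i.e. 85.46 dB(A).
Required insertion loss = 94.3 − 85.46 = 8.84 dB.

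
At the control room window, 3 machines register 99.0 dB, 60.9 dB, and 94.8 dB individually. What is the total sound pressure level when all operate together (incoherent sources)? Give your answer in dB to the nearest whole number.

100 dB

For uncorrelated sources the intensities add, so convert each level to linear form, sum, and take 10·log₁₀ of the total.
Σ 10^(L/10) = 10^(99.0/10) + 10^(60.9/10) + 10^(94.8/10) = 1.096e+10.
L_total = 10·log₁₀(1.096e+10) = 100.40 dB.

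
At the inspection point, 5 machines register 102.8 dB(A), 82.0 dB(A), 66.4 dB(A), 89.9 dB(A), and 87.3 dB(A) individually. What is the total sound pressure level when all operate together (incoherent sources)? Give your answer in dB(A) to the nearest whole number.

103 dB(A)

For uncorrelated sources the intensities add, so convert each level to linear form, sum, and take 10·log₁₀ of the total.
Σ 10^(L/10) = 10^(102.8/10) + 10^(82.0/10) + 10^(66.4/10) + 10^(89.9/10) + 10^(87.3/10) = 2.073e+10.
L_total = 10·log₁₀(2.073e+10) = 103.17 dB(A).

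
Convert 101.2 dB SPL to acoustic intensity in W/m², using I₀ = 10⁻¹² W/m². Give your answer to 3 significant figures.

0.0132 W/m²

I/I₀ = 10^(101.2/10) = 1.318e+10, so I = 1.318e+10 × 10⁻¹² W/m².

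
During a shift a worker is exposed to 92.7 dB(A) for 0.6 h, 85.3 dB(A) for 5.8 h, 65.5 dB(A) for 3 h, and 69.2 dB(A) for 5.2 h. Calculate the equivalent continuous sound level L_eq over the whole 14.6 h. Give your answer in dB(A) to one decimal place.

L_eq = 10·log₁₀[(1/T)·Σ tᵢ·10^(Lᵢ/10)] with T = 14.6 h.
Σ tᵢ·10^(Lᵢ/10) = 0.6·10^(92.7/10) + 5.8·10^(85.3/10) + 3·10^(65.5/10) + 5.2·10^(69.2/10) = 3.136e+09.
L_eq = 10·log₁₀(3.136e+09/14.6) = 83.32 dB(A).

83.3 dB(A)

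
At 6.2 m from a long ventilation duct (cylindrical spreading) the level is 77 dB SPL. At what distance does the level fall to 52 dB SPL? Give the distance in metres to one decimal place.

1960.6 m

The 25.0 dB drop corresponds to a distance ratio of 10^(25.0/10) for a line source.
r₂ = 6.2·10^((77−52)/10) = 6.2·10^(25.0/10) = 1960.61 m.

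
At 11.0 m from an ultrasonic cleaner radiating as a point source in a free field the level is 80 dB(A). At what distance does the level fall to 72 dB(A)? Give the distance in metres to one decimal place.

Point-source spreading drops the level by 20·log₁₀(r₂/r₁); inverting, r₂/r₁ = 10^(ΔL/20).
r₂ = 11.0·10^((80−72)/20) = 11.0·10^(8.0/20) = 27.63 m.

27.6 m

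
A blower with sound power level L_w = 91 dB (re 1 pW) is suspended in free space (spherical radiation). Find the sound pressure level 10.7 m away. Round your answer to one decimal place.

59.4 dB

Free-field spherical radiation: L_p = L_w − 10·log₁₀(4π·r²), r = 10.7 m.
4π·r² = 1439 m², 10·log₁₀ of that is 31.580 dB.
L_p = 91 − 31.580 = 59.42 dB.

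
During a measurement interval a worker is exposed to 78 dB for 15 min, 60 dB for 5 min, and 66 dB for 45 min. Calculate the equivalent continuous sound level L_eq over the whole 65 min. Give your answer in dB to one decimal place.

L_eq = 10·log₁₀[(1/T)·Σ tᵢ·10^(Lᵢ/10)] with T = 65 min.
Σ tᵢ·10^(Lᵢ/10) = 15·10^(78/10) + 5·10^(60/10) + 45·10^(66/10) = 1.131e+09.
L_eq = 10·log₁₀(1.131e+09/65) = 72.40 dB.

72.4 dB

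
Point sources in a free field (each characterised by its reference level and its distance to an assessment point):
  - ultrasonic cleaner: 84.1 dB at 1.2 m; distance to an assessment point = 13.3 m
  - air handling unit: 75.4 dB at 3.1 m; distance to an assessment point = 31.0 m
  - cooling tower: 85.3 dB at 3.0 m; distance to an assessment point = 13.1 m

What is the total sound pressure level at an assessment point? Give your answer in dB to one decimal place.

Propagate each source to the receiver with L = L_ref − 20·log₁₀(r/r_ref), then add intensities.
ultrasonic cleaner: 84.1 − 20·log₁₀(13.3/1.2) = 84.1 − 20.89 = 63.21 dB.
air handling unit: 75.4 − 20·log₁₀(31.0/3.1) = 75.4 − 20.00 = 55.40 dB.
cooling tower: 85.3 − 20·log₁₀(13.1/3.0) = 85.3 − 12.80 = 72.50 dB.
Σ 10^(L/10) = 2.021e+07 → L_total = 10·log₁₀(2.021e+07) = 73.06 dB.

73.1 dB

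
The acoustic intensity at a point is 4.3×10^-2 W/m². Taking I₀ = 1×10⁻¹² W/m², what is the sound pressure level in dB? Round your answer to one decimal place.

Dividing by I₀ shifts the exponent by 12: I/I₀ = 4.3×10^10.
L = 10·(0.6335 + 10) = 106.33 dB.

106.3 dB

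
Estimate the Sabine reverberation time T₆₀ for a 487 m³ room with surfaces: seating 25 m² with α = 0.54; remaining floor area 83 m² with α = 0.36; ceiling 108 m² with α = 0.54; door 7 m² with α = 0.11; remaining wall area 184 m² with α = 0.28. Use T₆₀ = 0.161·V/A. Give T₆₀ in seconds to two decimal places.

0.51 s

A = Σ Sᵢαᵢ = 25·0.54 + 83·0.36 + 108·0.54 + 7·0.11 + 184·0.28 = 153.99 m².
T₆₀ = 0.161·V/A = 0.161·487/153.99 = 0.509 s.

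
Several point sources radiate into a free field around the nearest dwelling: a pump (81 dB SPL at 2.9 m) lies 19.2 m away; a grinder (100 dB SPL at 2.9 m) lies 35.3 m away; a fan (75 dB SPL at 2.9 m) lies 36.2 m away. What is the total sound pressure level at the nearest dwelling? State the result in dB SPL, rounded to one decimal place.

First find each source's level at the receiver (point-source: −20·log₁₀(r/r_ref)), then combine on an intensity basis.
pump: 81 − 20·log₁₀(19.2/2.9) = 81 − 16.42 = 64.58 dB SPL.
grinder: 100 − 20·log₁₀(35.3/2.9) = 100 − 21.71 = 78.29 dB SPL.
fan: 75 − 20·log₁₀(36.2/2.9) = 75 − 21.93 = 53.07 dB SPL.
Σ 10^(L/10) = 7.057e+07 → L_total = 10·log₁₀(7.057e+07) = 78.49 dB SPL.

78.5 dB SPL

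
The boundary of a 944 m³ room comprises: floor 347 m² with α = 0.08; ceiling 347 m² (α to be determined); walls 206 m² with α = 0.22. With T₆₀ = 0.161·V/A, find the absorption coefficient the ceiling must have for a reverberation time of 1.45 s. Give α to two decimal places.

From T₆₀ = 0.161·V/A, the target T₆₀ = 1.45 s needs A = 0.161·944/1.45 = 104.82 m².
Absorption from the other surfaces = 347·0.08 + 206·0.22 = 73.08 m², so the ceiling must supply 31.74 m² over 347 m².
α = 31.74/347 = 0.091.

0.09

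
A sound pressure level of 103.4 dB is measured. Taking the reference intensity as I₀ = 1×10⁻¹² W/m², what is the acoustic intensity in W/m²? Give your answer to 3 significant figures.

0.0219 W/m²

I/I₀ = 10^(103.4/10) = 2.188e+10, so I = 2.188e+10 × 10⁻¹² W/m².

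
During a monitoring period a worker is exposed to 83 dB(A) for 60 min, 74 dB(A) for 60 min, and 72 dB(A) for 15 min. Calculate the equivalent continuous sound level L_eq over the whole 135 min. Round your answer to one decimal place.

The energy average is taken in the linear domain: L_eq = 10·log₁₀[(Σ tᵢ·10^(Lᵢ/10))/T], T = 135 min.
Σ tᵢ·10^(Lᵢ/10) = 60·10^(83/10) + 60·10^(74/10) + 15·10^(72/10) = 1.372e+10.
L_eq = 10·log₁₀(1.372e+10/135) = 80.07 dB(A).

80.1 dB(A)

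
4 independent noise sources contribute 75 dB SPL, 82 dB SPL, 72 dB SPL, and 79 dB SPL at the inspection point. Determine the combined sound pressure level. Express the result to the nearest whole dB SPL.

85 dB SPL

For uncorrelated sources the intensities add, so convert each level to linear form, sum, and take 10·log₁₀ of the total.
Σ 10^(L/10) = 10^(75/10) + 10^(82/10) + 10^(72/10) + 10^(79/10) = 2.854e+08.
L_total = 10·log₁₀(2.854e+08) = 84.55 dB SPL.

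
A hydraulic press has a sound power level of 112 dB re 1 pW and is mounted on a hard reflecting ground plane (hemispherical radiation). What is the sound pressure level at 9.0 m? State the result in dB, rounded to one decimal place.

84.9 dB

The power spreads over a hemisphere of area 2π·r², so L_p = L_w − 10·log₁₀(2π·r²).
2π·r² = 508.9 m², 10·log₁₀ of that is 27.067 dB.
L_p = 112 − 27.067 = 84.93 dB.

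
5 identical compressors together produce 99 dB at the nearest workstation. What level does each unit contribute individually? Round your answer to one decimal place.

92.0 dB

For N identical incoherent sources L_total = L₁ + 10·log₁₀ N, so L₁ = 99 − 10·log₁₀(5) = 99 − 6.990.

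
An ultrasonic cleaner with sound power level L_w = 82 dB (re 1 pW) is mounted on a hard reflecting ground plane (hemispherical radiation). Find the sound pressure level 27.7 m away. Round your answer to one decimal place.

Free-field hemispherical radiation: L_p = L_w − 10·log₁₀(2π·r²), r = 27.7 m.
2π·r² = 4821 m², 10·log₁₀ of that is 36.831 dB.
L_p = 82 − 36.831 = 45.17 dB.

45.2 dB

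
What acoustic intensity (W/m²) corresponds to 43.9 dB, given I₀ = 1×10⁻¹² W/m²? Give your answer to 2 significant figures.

I/I₀ = 10^(43.9/10) = 2.455e+04, so I = 2.455e+04 × 10⁻¹² W/m².

2.5e-08 W/m²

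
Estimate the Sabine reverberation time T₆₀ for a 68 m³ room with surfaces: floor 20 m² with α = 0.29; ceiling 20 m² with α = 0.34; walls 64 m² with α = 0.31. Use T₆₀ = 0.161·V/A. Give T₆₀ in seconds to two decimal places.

0.34 s

Total absorption A = 20·0.29 + 20·0.34 + 64·0.31 = 32.44 m² sabins.
T₆₀ = 0.161 × 68 / 32.44 = 0.337 s.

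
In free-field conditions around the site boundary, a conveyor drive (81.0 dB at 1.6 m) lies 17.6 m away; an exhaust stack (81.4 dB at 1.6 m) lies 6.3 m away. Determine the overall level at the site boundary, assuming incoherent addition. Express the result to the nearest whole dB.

70 dB

First find each source's level at the receiver (point-source: −20·log₁₀(r/r_ref)), then combine on an intensity basis.
conveyor drive: 81.0 − 20·log₁₀(17.6/1.6) = 81.0 − 20.83 = 60.17 dB.
exhaust stack: 81.4 − 20·log₁₀(6.3/1.6) = 81.4 − 11.90 = 69.50 dB.
Σ 10^(L/10) = 9.944e+06 → L_total = 10·log₁₀(9.944e+06) = 69.98 dB.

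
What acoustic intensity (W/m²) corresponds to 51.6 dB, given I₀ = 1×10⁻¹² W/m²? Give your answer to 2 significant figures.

1.4e-07 W/m²

I = I₀·10^(L/10) = 10⁻¹² × 10^(51.6/10) = 10^(-6.840).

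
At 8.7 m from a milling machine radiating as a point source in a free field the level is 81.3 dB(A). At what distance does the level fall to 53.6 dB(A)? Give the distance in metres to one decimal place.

The 27.7 dB drop corresponds to a distance ratio of 10^(27.7/20) for a point source.
r₂ = 8.7·10^((81.3−53.6)/20) = 8.7·10^(27.7/20) = 211.12 m.

211.1 m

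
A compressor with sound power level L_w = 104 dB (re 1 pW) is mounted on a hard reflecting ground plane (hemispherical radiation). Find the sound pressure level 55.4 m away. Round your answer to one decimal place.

Free-field hemispherical radiation: L_p = L_w − 10·log₁₀(2π·r²), r = 55.4 m.
2π·r² = 1.928e+04 m², 10·log₁₀ of that is 42.852 dB.
L_p = 104 − 42.852 = 61.15 dB.

61.1 dB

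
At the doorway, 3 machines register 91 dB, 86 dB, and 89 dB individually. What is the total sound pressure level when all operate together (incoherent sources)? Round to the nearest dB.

Incoherent sources combine by intensity addition: L_total = 10·log₁₀(Σ 10^(L_i/10)).
Σ 10^(L/10) = 10^(91/10) + 10^(86/10) + 10^(89/10) = 2.451e+09.
L_total = 10·log₁₀(2.451e+09) = 93.89 dB.

94 dB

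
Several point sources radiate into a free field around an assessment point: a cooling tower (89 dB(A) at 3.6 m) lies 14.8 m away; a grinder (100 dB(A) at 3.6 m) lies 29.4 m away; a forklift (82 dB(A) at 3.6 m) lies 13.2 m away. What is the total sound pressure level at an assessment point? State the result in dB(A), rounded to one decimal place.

83.2 dB(A)

First find each source's level at the receiver (point-source: −20·log₁₀(r/r_ref)), then combine on an intensity basis.
cooling tower: 89 − 20·log₁₀(14.8/3.6) = 89 − 12.28 = 76.72 dB(A).
grinder: 100 − 20·log₁₀(29.4/3.6) = 100 − 18.24 = 81.76 dB(A).
forklift: 82 − 20·log₁₀(13.2/3.6) = 82 − 11.29 = 70.71 dB(A).
Σ 10^(L/10) = 2.087e+08 → L_total = 10·log₁₀(2.087e+08) = 83.20 dB(A).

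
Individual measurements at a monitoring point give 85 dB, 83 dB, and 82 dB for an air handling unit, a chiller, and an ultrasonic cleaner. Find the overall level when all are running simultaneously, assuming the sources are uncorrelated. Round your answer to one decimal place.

For uncorrelated sources the intensities add, so convert each level to linear form, sum, and take 10·log₁₀ of the total.
Σ 10^(L/10) = 10^(85/10) + 10^(83/10) + 10^(82/10) = 6.742e+08.
L_total = 10·log₁₀(6.742e+08) = 88.29 dB.

88.3 dB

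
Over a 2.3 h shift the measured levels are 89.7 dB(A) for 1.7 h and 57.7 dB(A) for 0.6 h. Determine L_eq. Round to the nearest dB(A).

88 dB(A)

Weight each interval's intensity by its duration and average over T = 2.3 h:
Σ tᵢ·10^(Lᵢ/10) = 1.7·10^(89.7/10) + 0.6·10^(57.7/10) = 1.587e+09.
L_eq = 10·log₁₀(1.587e+09/2.3) = 88.39 dB(A).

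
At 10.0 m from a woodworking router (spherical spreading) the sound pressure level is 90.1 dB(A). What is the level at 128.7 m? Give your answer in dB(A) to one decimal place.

67.9 dB(A)

Spherical spreading from a point source gives a 20·log₁₀(r₂/r₁) drop.
L₂ = 90.1 − 20·log₁₀(128.7/10.0) = 90.1 − 22.192 = 67.91 dB(A).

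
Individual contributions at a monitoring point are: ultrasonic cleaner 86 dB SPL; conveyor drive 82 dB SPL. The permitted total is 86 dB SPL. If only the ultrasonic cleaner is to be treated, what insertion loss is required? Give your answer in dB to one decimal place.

2.2 dB

Everything except the ultrasonic cleaner sums to 10^(82/10) = 1.585e+08 in linear terms, 82.00 dB SPL.
To meet 86 dB SPL overall, the treated ultrasonic cleaner may contribute at most 10^(86/10) − 1.585e+08 = 2.396e+08, i.e. 83.80 dB SPL.
So the ultrasonic cleaner must be reduced from 86 to 83.80 dB SPL: IL = 2.20 dB.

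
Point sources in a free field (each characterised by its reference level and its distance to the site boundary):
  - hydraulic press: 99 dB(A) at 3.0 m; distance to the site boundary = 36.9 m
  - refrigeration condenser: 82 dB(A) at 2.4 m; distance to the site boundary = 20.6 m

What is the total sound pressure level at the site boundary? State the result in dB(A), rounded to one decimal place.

77.4 dB(A)

First find each source's level at the receiver (point-source: −20·log₁₀(r/r_ref)), then combine on an intensity basis.
hydraulic press: 99 − 20·log₁₀(36.9/3.0) = 99 − 21.80 = 77.20 dB(A).
refrigeration condenser: 82 − 20·log₁₀(20.6/2.4) = 82 − 18.67 = 63.33 dB(A).
Σ 10^(L/10) = 5.465e+07 → L_total = 10·log₁₀(5.465e+07) = 77.38 dB(A).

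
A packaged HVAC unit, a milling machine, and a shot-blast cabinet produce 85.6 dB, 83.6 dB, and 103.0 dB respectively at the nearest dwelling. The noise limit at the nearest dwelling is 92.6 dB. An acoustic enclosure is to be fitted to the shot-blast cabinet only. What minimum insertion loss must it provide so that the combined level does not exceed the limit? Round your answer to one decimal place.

12.1 dB

Everything except the shot-blast cabinet sums to 10^(85.6/10) + 10^(83.6/10) = 5.922e+08 in linear terms, 87.72 dB.
The limit corresponds to 10^(92.6/10) = 1.820e+09; subtracting the fixed part leaves 1.228e+09 for the shot-blast cabinet, i.e. 90.89 dB.
Required insertion loss = 103.0 − 90.89 = 12.11 dB.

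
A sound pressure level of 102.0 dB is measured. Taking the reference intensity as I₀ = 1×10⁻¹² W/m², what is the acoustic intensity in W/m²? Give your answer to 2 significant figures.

0.016 W/m²

I = I₀·10^(L/10) = 10⁻¹² × 10^(102.0/10) = 10^(-1.800).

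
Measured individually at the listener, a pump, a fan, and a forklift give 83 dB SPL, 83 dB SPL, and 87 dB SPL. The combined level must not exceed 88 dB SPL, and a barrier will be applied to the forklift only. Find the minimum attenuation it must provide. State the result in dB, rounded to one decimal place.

3.3 dB

Everything except the forklift sums to 10^(83/10) + 10^(83/10) = 3.991e+08 in linear terms, 86.01 dB SPL.
To meet 88 dB SPL overall, the treated forklift may contribute at most 10^(88/10) − 3.991e+08 = 2.319e+08, i.e. 83.65 dB SPL.
So the forklift must be reduced from 87 to 83.65 dB SPL: IL = 3.35 dB.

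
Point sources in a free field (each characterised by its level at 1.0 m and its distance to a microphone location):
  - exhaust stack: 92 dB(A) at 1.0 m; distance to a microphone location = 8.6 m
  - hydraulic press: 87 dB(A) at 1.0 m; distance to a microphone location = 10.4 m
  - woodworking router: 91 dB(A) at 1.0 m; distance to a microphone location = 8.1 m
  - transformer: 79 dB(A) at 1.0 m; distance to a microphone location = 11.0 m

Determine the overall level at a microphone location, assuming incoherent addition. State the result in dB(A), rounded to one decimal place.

First find each source's level at the receiver (point-source: −20·log₁₀(r/r_ref)), then combine on an intensity basis.
exhaust stack: 92 − 20·log₁₀(8.6/1.0) = 92 − 18.69 = 73.31 dB(A).
hydraulic press: 87 − 20·log₁₀(10.4/1.0) = 87 − 20.34 = 66.66 dB(A).
woodworking router: 91 − 20·log₁₀(8.1/1.0) = 91 − 18.17 = 72.83 dB(A).
transformer: 79 − 20·log₁₀(11.0/1.0) = 79 − 20.83 = 58.17 dB(A).
Σ 10^(L/10) = 4.591e+07 → L_total = 10·log₁₀(4.591e+07) = 76.62 dB(A).

76.6 dB(A)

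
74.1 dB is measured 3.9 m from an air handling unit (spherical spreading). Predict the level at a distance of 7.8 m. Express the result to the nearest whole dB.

68 dB

Point-source attenuation: ΔL = 20·log₁₀(r₂/r₁) = 20·log₁₀(7.8/3.9) = 6.021 dB.
L₂ = 74.1 − 20·log₁₀(7.8/3.9) = 74.1 − 6.021 = 68.08 dB.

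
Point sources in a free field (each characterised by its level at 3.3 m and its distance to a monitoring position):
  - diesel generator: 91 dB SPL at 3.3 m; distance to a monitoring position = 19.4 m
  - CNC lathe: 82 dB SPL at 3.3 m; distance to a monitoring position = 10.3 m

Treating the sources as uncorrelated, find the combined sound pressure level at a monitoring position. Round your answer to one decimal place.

Apply inverse-square spreading to bring every level to the receiver, then sum 10^(L/10).
diesel generator: 91 − 20·log₁₀(19.4/3.3) = 91 − 15.39 = 75.61 dB SPL.
CNC lathe: 82 − 20·log₁₀(10.3/3.3) = 82 − 9.89 = 72.11 dB SPL.
Σ 10^(L/10) = 5.270e+07 → L_total = 10·log₁₀(5.270e+07) = 77.22 dB SPL.

77.2 dB SPL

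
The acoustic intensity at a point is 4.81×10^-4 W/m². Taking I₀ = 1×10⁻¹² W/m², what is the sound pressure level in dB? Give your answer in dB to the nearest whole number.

87 dB

L = 10·log₁₀(I/I₀) = 10·log₁₀(4.81×10^-4/10⁻¹²) = 10·log₁₀(4.81×10^8).
L = 10·(0.6821 + 8) = 86.82 dB.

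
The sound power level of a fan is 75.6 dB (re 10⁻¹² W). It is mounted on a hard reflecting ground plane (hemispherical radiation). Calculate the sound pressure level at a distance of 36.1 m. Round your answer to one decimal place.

L_p = L_w − 10·log₁₀(2π·r²) with r = 36.1 m.
2π·r² = 8188 m², 10·log₁₀ of that is 39.132 dB.
L_p = 75.6 − 39.132 = 36.47 dB.

36.5 dB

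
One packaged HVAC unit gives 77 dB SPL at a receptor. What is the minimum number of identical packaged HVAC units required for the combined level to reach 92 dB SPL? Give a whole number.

32

The shortfall is 92 − 77 = 15.0 dB, and N units add 10·log₁₀ N, so need 10·log₁₀ N ≥ 15.0.
N ≥ 10^(15.0/10) = 31.623, so N = 32.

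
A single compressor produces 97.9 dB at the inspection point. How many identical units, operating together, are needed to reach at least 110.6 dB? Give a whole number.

19

The shortfall is 110.6 − 97.9 = 12.7 dB, and N units add 10·log₁₀ N, so need 10·log₁₀ N ≥ 12.7.
N ≥ 10^(12.7/10) = 18.621, so N = 19.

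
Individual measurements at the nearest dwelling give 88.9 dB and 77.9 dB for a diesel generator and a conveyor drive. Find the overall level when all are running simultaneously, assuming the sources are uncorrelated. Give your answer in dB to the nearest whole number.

89 dB

For uncorrelated sources the intensities add, so convert each level to linear form, sum, and take 10·log₁₀ of the total.
Σ 10^(L/10) = 10^(88.9/10) + 10^(77.9/10) = 8.379e+08.
L_total = 10·log₁₀(8.379e+08) = 89.23 dB.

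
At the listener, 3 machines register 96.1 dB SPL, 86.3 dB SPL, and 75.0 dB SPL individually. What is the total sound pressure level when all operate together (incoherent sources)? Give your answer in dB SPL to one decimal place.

96.6 dB SPL

Incoherent sources combine by intensity addition: L_total = 10·log₁₀(Σ 10^(L_i/10)).
Σ 10^(L/10) = 10^(96.1/10) + 10^(86.3/10) + 10^(75.0/10) = 4.532e+09.
L_total = 10·log₁₀(4.532e+09) = 96.56 dB SPL.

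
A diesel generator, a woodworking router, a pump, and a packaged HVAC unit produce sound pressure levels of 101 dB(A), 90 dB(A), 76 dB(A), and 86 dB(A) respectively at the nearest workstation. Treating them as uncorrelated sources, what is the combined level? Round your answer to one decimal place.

Incoherent sources combine by intensity addition: L_total = 10·log₁₀(Σ 10^(L_i/10)).
Σ 10^(L/10) = 10^(101/10) + 10^(90/10) + 10^(76/10) + 10^(86/10) = 1.403e+10.
L_total = 10·log₁₀(1.403e+10) = 101.47 dB(A).

101.5 dB(A)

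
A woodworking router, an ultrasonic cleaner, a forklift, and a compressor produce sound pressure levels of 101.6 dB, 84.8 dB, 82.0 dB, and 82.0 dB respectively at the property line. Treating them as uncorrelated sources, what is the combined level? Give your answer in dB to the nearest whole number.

Incoherent sources combine by intensity addition: L_total = 10·log₁₀(Σ 10^(L_i/10)).
Σ 10^(L/10) = 10^(101.6/10) + 10^(84.8/10) + 10^(82.0/10) + 10^(82.0/10) = 1.507e+10.
L_total = 10·log₁₀(1.507e+10) = 101.78 dB.

102 dB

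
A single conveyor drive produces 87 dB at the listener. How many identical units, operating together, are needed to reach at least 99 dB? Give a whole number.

16

N identical sources give L₁ + 10·log₁₀ N, so require 10·log₁₀ N ≥ 99 − 87 = 12.0 dB.
N ≥ 10^(12.0/10) = 15.849, so N = 16.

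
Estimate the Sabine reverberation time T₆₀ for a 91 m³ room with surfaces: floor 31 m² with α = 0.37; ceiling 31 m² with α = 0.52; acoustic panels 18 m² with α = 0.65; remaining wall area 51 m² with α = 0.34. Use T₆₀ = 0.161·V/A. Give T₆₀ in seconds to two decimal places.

0.26 s

A = Σ Sᵢαᵢ = 31·0.37 + 31·0.52 + 18·0.65 + 51·0.34 = 56.63 m².
T₆₀ = 0.161 × 91 / 56.63 = 0.259 s.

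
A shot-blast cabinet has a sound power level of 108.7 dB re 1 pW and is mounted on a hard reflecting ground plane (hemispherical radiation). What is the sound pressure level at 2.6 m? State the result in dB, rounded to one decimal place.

92.4 dB

L_p = L_w − 10·log₁₀(2π·r²) with r = 2.6 m.
2π·r² = 42.47 m², 10·log₁₀ of that is 16.281 dB.
L_p = 108.7 − 16.281 = 92.42 dB.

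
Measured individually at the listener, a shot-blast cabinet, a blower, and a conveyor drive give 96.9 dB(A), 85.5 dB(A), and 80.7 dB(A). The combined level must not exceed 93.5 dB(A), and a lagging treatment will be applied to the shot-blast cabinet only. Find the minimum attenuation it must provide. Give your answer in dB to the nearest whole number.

Fixed contribution from the other sources: Σ 10^(L/10) = 10^(85.5/10) + 10^(80.7/10) = 4.723e+08 (86.74 dB(A)).
To meet 93.5 dB(A) overall, the treated shot-blast cabinet may contribute at most 10^(93.5/10) − 4.723e+08 = 1.766e+09, i.e. 92.47 dB(A).
So the shot-blast cabinet must be reduced from 96.9 to 92.47 dB(A): IL = 4.43 dB.

4 dB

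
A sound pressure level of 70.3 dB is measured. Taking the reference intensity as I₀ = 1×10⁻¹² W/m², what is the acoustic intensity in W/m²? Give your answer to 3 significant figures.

I/I₀ = 10^(70.3/10) = 1.072e+07, so I = 1.072e+07 × 10⁻¹² W/m².

1.07e-05 W/m²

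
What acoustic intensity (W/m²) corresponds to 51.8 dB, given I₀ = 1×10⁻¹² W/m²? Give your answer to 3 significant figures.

1.51e-07 W/m²

L = 10·log₁₀(I/I₀) ⇒ I = I₀·10^(L/10) = 10⁻¹² × 10^5.18.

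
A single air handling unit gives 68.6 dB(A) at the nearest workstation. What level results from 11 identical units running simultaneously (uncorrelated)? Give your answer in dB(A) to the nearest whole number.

79 dB(A)

N identical incoherent sources raise the level by 10·log₁₀ N.
L_total = 68.6 + 10·log₁₀(11) = 68.6 + 10.414 = 79.01 dB(A).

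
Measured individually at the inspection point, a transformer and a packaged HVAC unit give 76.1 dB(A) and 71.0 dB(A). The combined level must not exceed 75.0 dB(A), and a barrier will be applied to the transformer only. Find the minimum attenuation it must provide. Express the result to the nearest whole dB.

The untreated sources together contribute 10^(71.0/10) = 1.259e+07, i.e. 71.00 dB(A).
The limit corresponds to 10^(75.0/10) = 3.162e+07; subtracting the fixed part leaves 1.903e+07 for the transformer, i.e. 72.80 dB(A).
So the transformer must be reduced from 76.1 to 72.80 dB(A): IL = 3.30 dB.

3 dB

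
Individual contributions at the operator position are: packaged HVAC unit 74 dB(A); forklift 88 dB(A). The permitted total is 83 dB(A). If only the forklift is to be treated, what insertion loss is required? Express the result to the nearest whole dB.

6 dB

The untreated sources together contribute 10^(74/10) = 2.512e+07, i.e. 74.00 dB(A).
The limit corresponds to 10^(83/10) = 1.995e+08; subtracting the fixed part leaves 1.744e+08 for the forklift, i.e. 82.42 dB(A).
Required insertion loss = 88 − 82.42 = 5.58 dB.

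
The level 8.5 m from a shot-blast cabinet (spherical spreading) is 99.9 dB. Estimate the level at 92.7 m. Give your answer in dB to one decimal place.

79.1 dB

For a point source, L₂ = L₁ − 20·log₁₀(r₂/r₁).
L₂ = 99.9 − 20·log₁₀(92.7/8.5) = 99.9 − 20.753 = 79.15 dB.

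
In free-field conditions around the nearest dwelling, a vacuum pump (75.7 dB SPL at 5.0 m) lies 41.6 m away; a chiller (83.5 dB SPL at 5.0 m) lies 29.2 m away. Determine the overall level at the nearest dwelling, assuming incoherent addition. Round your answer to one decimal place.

First find each source's level at the receiver (point-source: −20·log₁₀(r/r_ref)), then combine on an intensity basis.
vacuum pump: 75.7 − 20·log₁₀(41.6/5.0) = 75.7 − 18.40 = 57.30 dB SPL.
chiller: 83.5 − 20·log₁₀(29.2/5.0) = 83.5 − 15.33 = 68.17 dB SPL.
Σ 10^(L/10) = 7.101e+06 → L_total = 10·log₁₀(7.101e+06) = 68.51 dB SPL.

68.5 dB SPL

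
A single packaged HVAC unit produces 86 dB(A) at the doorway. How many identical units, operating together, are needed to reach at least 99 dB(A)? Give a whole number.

Need L₁ + 10·log₁₀ N ≥ 99, i.e. log₁₀ N ≥ 1.30.
N ≥ 10^(13.0/10) = 19.953, so N = 20.

20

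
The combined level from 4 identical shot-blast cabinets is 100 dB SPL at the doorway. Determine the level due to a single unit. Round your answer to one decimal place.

For N identical incoherent sources L_total = L₁ + 10·log₁₀ N, so L₁ = 100 − 10·log₁₀(4) = 100 − 6.021.

94.0 dB SPL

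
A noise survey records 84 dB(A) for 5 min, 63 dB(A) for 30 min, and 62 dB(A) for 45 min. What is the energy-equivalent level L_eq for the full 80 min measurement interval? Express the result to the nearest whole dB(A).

The energy average is taken in the linear domain: L_eq = 10·log₁₀[(Σ tᵢ·10^(Lᵢ/10))/T], T = 80 min.
Σ tᵢ·10^(Lᵢ/10) = 5·10^(84/10) + 30·10^(63/10) + 45·10^(62/10) = 1.387e+09.
L_eq = 10·log₁₀(1.387e+09/80) = 72.39 dB(A).

72 dB(A)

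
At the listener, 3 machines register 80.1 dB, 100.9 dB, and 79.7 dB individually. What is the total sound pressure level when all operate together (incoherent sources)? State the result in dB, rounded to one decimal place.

Incoherent sources combine by intensity addition: L_total = 10·log₁₀(Σ 10^(L_i/10)).
Σ 10^(L/10) = 10^(80.1/10) + 10^(100.9/10) + 10^(79.7/10) = 1.250e+10.
L_total = 10·log₁₀(1.250e+10) = 100.97 dB.

101.0 dB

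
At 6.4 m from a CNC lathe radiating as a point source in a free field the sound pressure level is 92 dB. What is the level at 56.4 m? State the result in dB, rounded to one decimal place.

Spherical spreading from a point source gives a 20·log₁₀(r₂/r₁) drop.
L₂ = 92 − 20·log₁₀(56.4/6.4) = 92 − 18.902 = 73.10 dB.

73.1 dB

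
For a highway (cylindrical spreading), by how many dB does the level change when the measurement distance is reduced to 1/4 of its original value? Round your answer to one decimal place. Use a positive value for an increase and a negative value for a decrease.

Line-source spreading: ΔL = −10·log₁₀(r₂/r₁).
ΔL = −10·log₁₀(0.25) = +6.02 dB.

+6.0 dB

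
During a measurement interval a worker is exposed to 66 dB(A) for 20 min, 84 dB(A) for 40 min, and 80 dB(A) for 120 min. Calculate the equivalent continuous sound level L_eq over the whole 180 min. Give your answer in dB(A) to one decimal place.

80.9 dB(A)

Weight each interval's intensity by its duration and average over T = 180 min:
Σ tᵢ·10^(Lᵢ/10) = 20·10^(66/10) + 40·10^(84/10) + 120·10^(80/10) = 2.213e+10.
L_eq = 10·log₁₀(2.213e+10/180) = 80.90 dB(A).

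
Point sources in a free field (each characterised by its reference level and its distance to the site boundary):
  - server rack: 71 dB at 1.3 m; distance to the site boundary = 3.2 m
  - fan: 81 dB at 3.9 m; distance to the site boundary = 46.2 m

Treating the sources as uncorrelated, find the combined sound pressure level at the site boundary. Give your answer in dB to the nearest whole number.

Propagate each source to the receiver with L = L_ref − 20·log₁₀(r/r_ref), then add intensities.
server rack: 71 − 20·log₁₀(3.2/1.3) = 71 − 7.82 = 63.18 dB.
fan: 81 − 20·log₁₀(46.2/3.9) = 81 − 21.47 = 59.53 dB.
Σ 10^(L/10) = 2.975e+06 → L_total = 10·log₁₀(2.975e+06) = 64.73 dB.

65 dB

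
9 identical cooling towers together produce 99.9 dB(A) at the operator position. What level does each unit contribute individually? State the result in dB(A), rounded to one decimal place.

90.4 dB(A)

Dividing the total intensity by 9 lowers the level by 10·log₁₀ 9 = 9.542 dB: L₁ = 99.9 − 9.542.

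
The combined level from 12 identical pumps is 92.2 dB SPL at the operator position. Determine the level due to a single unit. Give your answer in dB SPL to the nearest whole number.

For N identical incoherent sources L_total = L₁ + 10·log₁₀ N, so L₁ = 92.2 − 10·log₁₀(12) = 92.2 − 10.792.

81 dB SPL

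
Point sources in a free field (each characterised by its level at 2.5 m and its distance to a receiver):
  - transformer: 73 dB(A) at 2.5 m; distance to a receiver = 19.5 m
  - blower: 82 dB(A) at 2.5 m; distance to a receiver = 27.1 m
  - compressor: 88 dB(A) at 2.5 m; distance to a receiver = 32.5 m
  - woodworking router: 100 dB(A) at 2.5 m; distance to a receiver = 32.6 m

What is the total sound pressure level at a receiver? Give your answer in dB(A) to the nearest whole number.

Propagate each source to the receiver with L = L_ref − 20·log₁₀(r/r_ref), then add intensities.
transformer: 73 − 20·log₁₀(19.5/2.5) = 73 − 17.84 = 55.16 dB(A).
blower: 82 − 20·log₁₀(27.1/2.5) = 82 − 20.70 = 61.30 dB(A).
compressor: 88 − 20·log₁₀(32.5/2.5) = 88 − 22.28 = 65.72 dB(A).
woodworking router: 100 − 20·log₁₀(32.6/2.5) = 100 − 22.31 = 77.69 dB(A).
Σ 10^(L/10) = 6.422e+07 → L_total = 10·log₁₀(6.422e+07) = 78.08 dB(A).

78 dB(A)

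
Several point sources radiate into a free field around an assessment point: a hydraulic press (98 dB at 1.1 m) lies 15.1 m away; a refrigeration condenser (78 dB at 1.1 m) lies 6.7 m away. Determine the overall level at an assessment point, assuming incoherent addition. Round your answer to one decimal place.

75.5 dB

Propagate each source to the receiver with L = L_ref − 20·log₁₀(r/r_ref), then add intensities.
hydraulic press: 98 − 20·log₁₀(15.1/1.1) = 98 − 22.75 = 75.25 dB.
refrigeration condenser: 78 − 20·log₁₀(6.7/1.1) = 78 − 15.69 = 62.31 dB.
Σ 10^(L/10) = 3.518e+07 → L_total = 10·log₁₀(3.518e+07) = 75.46 dB.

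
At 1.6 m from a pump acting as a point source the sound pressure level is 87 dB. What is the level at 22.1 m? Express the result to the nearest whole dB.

Point-source attenuation: ΔL = 20·log₁₀(r₂/r₁) = 20·log₁₀(22.1/1.6) = 22.805 dB.
L₂ = 87 − 20·log₁₀(22.1/1.6) = 87 − 22.805 = 64.19 dB.

64 dB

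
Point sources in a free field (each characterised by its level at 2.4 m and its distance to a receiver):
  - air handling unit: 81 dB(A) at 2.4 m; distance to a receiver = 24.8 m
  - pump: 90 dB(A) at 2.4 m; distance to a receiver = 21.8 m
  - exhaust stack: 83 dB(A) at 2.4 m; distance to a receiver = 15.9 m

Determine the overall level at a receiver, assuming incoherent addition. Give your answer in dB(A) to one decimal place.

72.5 dB(A)

Propagate each source to the receiver with L = L_ref − 20·log₁₀(r/r_ref), then add intensities.
air handling unit: 81 − 20·log₁₀(24.8/2.4) = 81 − 20.28 = 60.72 dB(A).
pump: 90 − 20·log₁₀(21.8/2.4) = 90 − 19.16 = 70.84 dB(A).
exhaust stack: 83 − 20·log₁₀(15.9/2.4) = 83 − 16.42 = 66.58 dB(A).
Σ 10^(L/10) = 1.785e+07 → L_total = 10·log₁₀(1.785e+07) = 72.52 dB(A).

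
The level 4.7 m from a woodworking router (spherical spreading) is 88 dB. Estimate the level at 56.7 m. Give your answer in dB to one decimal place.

66.4 dB

Point-source attenuation: ΔL = 20·log₁₀(r₂/r₁) = 20·log₁₀(56.7/4.7) = 21.630 dB.
L₂ = 88 − 20·log₁₀(56.7/4.7) = 88 − 21.630 = 66.37 dB.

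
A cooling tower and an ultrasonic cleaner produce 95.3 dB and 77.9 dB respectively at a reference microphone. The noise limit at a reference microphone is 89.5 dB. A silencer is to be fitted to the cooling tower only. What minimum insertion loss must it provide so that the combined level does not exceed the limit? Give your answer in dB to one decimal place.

Fixed contribution from the other source: Σ 10^(L/10) = 10^(77.9/10) = 6.166e+07 (77.90 dB).
The limit corresponds to 10^(89.5/10) = 8.913e+08; subtracting the fixed part leaves 8.296e+08 for the cooling tower, i.e. 89.19 dB.
So the cooling tower must be reduced from 95.3 to 89.19 dB: IL = 6.11 dB.

6.1 dB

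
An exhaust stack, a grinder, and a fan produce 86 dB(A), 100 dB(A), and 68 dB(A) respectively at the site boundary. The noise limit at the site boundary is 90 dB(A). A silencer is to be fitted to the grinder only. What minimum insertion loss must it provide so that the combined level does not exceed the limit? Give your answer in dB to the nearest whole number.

Everything except the grinder sums to 10^(86/10) + 10^(68/10) = 4.044e+08 in linear terms, 86.07 dB(A).
The limit corresponds to 10^(90/10) = 1.000e+09; subtracting the fixed part leaves 5.956e+08 for the grinder, i.e. 87.75 dB(A).
Required insertion loss = 100 − 87.75 = 12.25 dB.

12 dB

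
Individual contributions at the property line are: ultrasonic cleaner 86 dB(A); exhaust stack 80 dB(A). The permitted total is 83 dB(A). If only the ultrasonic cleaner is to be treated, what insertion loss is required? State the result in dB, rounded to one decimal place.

6.0 dB

Fixed contribution from the other source: Σ 10^(L/10) = 10^(80/10) = 1.000e+08 (80.00 dB(A)).
The limit corresponds to 10^(83/10) = 1.995e+08; subtracting the fixed part leaves 9.953e+07 for the ultrasonic cleaner, i.e. 79.98 dB(A).
Required insertion loss = 86 − 79.98 = 6.02 dB.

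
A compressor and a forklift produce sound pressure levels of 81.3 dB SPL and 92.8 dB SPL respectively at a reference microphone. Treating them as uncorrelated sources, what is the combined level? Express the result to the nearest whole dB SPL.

For uncorrelated sources the intensities add, so convert each level to linear form, sum, and take 10·log₁₀ of the total.
Σ 10^(L/10) = 10^(81.3/10) + 10^(92.8/10) = 2.040e+09.
L_total = 10·log₁₀(2.040e+09) = 93.10 dB SPL.

93 dB SPL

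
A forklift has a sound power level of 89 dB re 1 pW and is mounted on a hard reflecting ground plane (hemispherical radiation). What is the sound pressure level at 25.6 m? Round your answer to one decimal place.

The power spreads over a hemisphere of area 2π·r², so L_p = L_w − 10·log₁₀(2π·r²).
2π·r² = 4118 m², 10·log₁₀ of that is 36.147 dB.
L_p = 89 − 36.147 = 52.85 dB.

52.9 dB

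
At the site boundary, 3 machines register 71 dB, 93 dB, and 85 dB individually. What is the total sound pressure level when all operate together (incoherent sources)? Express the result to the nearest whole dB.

94 dB

For uncorrelated sources the intensities add, so convert each level to linear form, sum, and take 10·log₁₀ of the total.
Σ 10^(L/10) = 10^(71/10) + 10^(93/10) + 10^(85/10) = 2.324e+09.
L_total = 10·log₁₀(2.324e+09) = 93.66 dB.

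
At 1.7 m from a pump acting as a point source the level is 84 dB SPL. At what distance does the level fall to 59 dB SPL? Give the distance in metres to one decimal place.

30.2 m

The 25.0 dB drop corresponds to a distance ratio of 10^(25.0/20) for a point source.
r₂ = 1.7·10^((84−59)/20) = 1.7·10^(25.0/20) = 30.23 m.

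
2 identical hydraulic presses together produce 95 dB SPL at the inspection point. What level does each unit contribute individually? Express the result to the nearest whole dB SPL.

92 dB SPL

2 equal contributions raise the level by 10·log₁₀ 2 = 3.010 dB, so each unit alone gives 95 − 3.010.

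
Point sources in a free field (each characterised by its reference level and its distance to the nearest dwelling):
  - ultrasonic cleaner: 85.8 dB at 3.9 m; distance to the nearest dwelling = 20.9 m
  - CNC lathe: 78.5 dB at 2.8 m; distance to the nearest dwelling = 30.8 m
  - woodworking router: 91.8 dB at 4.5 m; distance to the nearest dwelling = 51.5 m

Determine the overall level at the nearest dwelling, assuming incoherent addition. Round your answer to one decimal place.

First find each source's level at the receiver (point-source: −20·log₁₀(r/r_ref)), then combine on an intensity basis.
ultrasonic cleaner: 85.8 − 20·log₁₀(20.9/3.9) = 85.8 − 14.58 = 71.22 dB.
CNC lathe: 78.5 − 20·log₁₀(30.8/2.8) = 78.5 − 20.83 = 57.67 dB.
woodworking router: 91.8 − 20·log₁₀(51.5/4.5) = 91.8 − 21.17 = 70.63 dB.
Σ 10^(L/10) = 2.538e+07 → L_total = 10·log₁₀(2.538e+07) = 74.04 dB.

74.0 dB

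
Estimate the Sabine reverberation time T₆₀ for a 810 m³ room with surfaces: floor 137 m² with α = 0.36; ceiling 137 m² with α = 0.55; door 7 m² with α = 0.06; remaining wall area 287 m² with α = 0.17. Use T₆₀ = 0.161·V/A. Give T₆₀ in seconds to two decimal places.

0.75 s

Summing Sᵢαᵢ: 137·0.36 + 137·0.55 + 7·0.06 + 287·0.17 = 173.88 m².
T₆₀ = 0.161·V/A = 0.161·810/173.88 = 0.750 s.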